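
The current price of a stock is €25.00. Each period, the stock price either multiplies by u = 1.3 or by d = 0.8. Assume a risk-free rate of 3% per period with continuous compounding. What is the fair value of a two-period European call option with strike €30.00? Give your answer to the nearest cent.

€2.45

Risk-neutral probability p = (e^0.03 − 0.8)/(1.3 − 0.8) = 0.2305/0.5000 = 0.4609
Terminal stock prices: S_uu = 42.25, S_ud = 26, S_dd = 16
Terminal payoffs (S − K): max(12.25, 0) = 12.25, max(-4, 0) = 0, max(-14, 0) = 0
Node u (S = 32.5): V_u = e^(−0.03)·[0.4609·12.2500 + 0.5391·0.0000] = 5.4793
Node d (S = 20): V_d = e^(−0.03)·[0.4609·0.0000 + 0.5391·0.0000] = 0.0000
Node 0 (S = 25): V_0 = e^(−0.03)·[0.4609·5.4793 + 0.5391·0.0000] = 2.4508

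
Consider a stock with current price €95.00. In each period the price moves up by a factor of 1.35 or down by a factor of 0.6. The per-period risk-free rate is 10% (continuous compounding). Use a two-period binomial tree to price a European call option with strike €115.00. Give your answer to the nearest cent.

€21.59

Risk-neutral probability p = (e^0.1 − 0.6)/(1.35 − 0.6) = 0.5052/0.7500 = 0.6736
Terminal stock prices: S_uu = 173.1, S_ud = 76.95, S_dd = 34.2
Terminal payoffs (S − K): max(58.14, 0) = 58.14, max(-38.05, 0) = 0, max(-80.8, 0) = 0
Node u (S = 128.2): V_u = e^(−0.1)·[0.6736·58.1375 + 0.3264·0.0000] = 35.4327
Node d (S = 57): V_d = e^(−0.1)·[0.6736·0.0000 + 0.3264·0.0000] = 0.0000
Node 0 (S = 95): V_0 = e^(−0.1)·[0.6736·35.4327 + 0.3264·0.0000] = 21.5949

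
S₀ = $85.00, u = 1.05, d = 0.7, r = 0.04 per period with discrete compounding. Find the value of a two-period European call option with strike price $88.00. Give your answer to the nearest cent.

Risk-neutral probability p = (1 + 0.04 − 0.7)/(1.05 − 0.7) = 0.3400/0.3500 = 0.9714
Terminal stock prices: S_uu = 93.71, S_ud = 62.47, S_dd = 41.65
Terminal payoffs (S − K): max(5.713, 0) = 5.713, max(-25.53, 0) = 0, max(-46.35, 0) = 0
Node u (S = 89.25): V_u = 1/1.04·[0.9714·5.7125 + 0.0286·0.0000] = 5.3359
Node d (S = 59.5): V_d = 1/1.04·[0.9714·0.0000 + 0.0286·0.0000] = 0.0000
Node 0 (S = 85): V_0 = 1/1.04·[0.9714·5.3359 + 0.0286·0.0000] = 4.9840

$4.98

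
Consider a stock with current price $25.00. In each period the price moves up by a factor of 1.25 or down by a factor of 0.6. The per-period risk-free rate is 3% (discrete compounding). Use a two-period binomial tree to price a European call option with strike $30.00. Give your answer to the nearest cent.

Risk-neutral probability p = (1 + 0.03 − 0.6)/(1.25 − 0.6) = 0.4300/0.6500 = 0.6615
Terminal stock prices: S_uu = 39.06, S_ud = 18.75, S_dd = 9
Terminal payoffs (S − K): max(9.062, 0) = 9.062, max(-11.25, 0) = 0, max(-21, 0) = 0
Node u (S = 31.25): V_u = 1/1.03·[0.6615·9.0625 + 0.3385·0.0000] = 5.8206
Node d (S = 15): V_d = 1/1.03·[0.6615·0.0000 + 0.3385·0.0000] = 0.0000
Node 0 (S = 25): V_0 = 1/1.03·[0.6615·5.8206 + 0.3385·0.0000] = 3.7384

$3.74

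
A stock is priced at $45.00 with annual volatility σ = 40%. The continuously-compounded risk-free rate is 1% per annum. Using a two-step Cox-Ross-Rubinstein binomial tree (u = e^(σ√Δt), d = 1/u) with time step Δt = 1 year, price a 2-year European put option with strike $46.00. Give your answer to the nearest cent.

$9.17

CRR parameters: u = e^(σ√Δt) = e^(0.4·√1) = 1.4918, d = 1/u = 0.6703
Per-period rate: rΔt = 0.01·1 = 0.01, so R = e^0.01 = 1.0101
Risk-neutral probability p = (e^0.01 − 0.6703)/(1.4918 − 0.6703) = 0.3397/0.8215 = 0.4135
Terminal stock prices: S_uu = 100.1, S_ud = 45, S_dd = 20.22
Terminal payoffs (K − S): max(-54.15, 0) = 0, max(1, 0) = 1, max(25.78, 0) = 25.78
Node u (S = 67.13): V_u = e^(−0.01)·[0.4135·0.0000 + 0.5865·1.0000] = 0.5806
Node d (S = 30.16): V_d = e^(−0.01)·[0.4135·1.0000 + 0.5865·25.7802] = 15.3779
Node 0 (S = 45): V_0 = e^(−0.01)·[0.4135·0.5806 + 0.5865·15.3779] = 9.1664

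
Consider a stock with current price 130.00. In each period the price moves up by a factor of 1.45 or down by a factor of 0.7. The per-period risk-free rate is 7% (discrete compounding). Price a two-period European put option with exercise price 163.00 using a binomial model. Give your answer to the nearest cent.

35.82

Risk-neutral probability p = (1 + 0.07 − 0.7)/(1.45 − 0.7) = 0.3700/0.7500 = 0.4933
Terminal stock prices: S_uu = 273.3, S_ud = 131.9, S_dd = 63.7
Terminal payoffs (K − S): max(-110.3, 0) = 0, max(31.05, 0) = 31.05, max(99.3, 0) = 99.3
Node u (S = 188.5): V_u = 1/1.07·[0.4933·0.0000 + 0.5067·31.0500] = 14.7028
Node d (S = 91): V_d = 1/1.07·[0.4933·31.0500 + 0.5067·99.3000] = 61.3364
Node 0 (S = 130): V_0 = 1/1.07·[0.4933·14.7028 + 0.5067·61.3364] = 35.8229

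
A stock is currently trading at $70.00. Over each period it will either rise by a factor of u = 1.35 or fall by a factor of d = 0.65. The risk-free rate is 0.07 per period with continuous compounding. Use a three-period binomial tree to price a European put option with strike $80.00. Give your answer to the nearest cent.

Risk-neutral probability p = (e^0.07 − 0.65)/(1.35 − 0.65) = 0.4225/0.7000 = 0.6036
Terminal stock prices: S_uuu = 172.2, S_uud = 82.92, S_udd = 39.93, S_ddd = 19.22
Terminal payoffs (K − S): max(-92.23, 0) = 0, max(-2.924, 0) = 0, max(40.07, 0) = 40.07, max(60.78, 0) = 60.78
Node uu (S = 127.6): V_uu = e^(−0.07)·[0.6036·0.0000 + 0.3964·0.0000] = 0.0000
Node ud (S = 61.43): V_ud = e^(−0.07)·[0.6036·0.0000 + 0.3964·40.0737] = 14.8119
Node dd (S = 29.58): V_dd = e^(−0.07)·[0.6036·40.0737 + 0.3964·60.7763] = 45.0165
Node u (S = 94.5): V_u = e^(−0.07)·[0.6036·0.0000 + 0.3964·14.8119] = 5.4747
Node d (S = 45.5): V_d = e^(−0.07)·[0.6036·14.8119 + 0.3964·45.0165] = 24.9747
Node 0 (S = 70): V_0 = e^(−0.07)·[0.6036·5.4747 + 0.3964·24.9747] = 12.3121

$12.31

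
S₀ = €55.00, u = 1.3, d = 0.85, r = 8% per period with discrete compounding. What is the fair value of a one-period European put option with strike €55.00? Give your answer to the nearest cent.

Risk-neutral probability p = (1 + 0.08 − 0.85)/(1.3 − 0.85) = 0.2300/0.4500 = 0.5111
Terminal stock prices: S_u = 71.5, S_d = 46.75
Terminal payoffs (K − S): max(-16.5, 0) = 0, max(8.25, 0) = 8.25
Node 0 (S = 55): V_0 = 1/1.08·[0.5111·0.0000 + 0.4889·8.2500] = 3.7346

€3.73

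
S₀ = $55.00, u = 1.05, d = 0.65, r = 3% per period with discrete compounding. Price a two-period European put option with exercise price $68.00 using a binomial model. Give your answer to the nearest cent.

Risk-neutral probability p = (1 + 0.03 − 0.65)/(1.05 − 0.65) = 0.3800/0.4000 = 0.9500
Terminal stock prices: S_uu = 60.64, S_ud = 37.54, S_dd = 23.24
Terminal payoffs (K − S): max(7.362, 0) = 7.362, max(30.46, 0) = 30.46, max(44.76, 0) = 44.76
Node u (S = 57.75): V_u = 1/1.03·[0.9500·7.3625 + 0.0500·30.4625] = 8.2694
Node d (S = 35.75): V_d = 1/1.03·[0.9500·30.4625 + 0.0500·44.7625] = 30.2694
Node 0 (S = 55): V_0 = 1/1.03·[0.9500·8.2694 + 0.0500·30.2694] = 9.0965

$9.10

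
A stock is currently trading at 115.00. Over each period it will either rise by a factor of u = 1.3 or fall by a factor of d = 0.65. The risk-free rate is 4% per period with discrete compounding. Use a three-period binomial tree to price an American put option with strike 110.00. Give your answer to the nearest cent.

17.55

Risk-neutral probability p = (1 + 0.04 − 0.65)/(1.3 − 0.65) = 0.3900/0.6500 = 0.6000
Terminal stock prices: S_uuu = 252.7, S_uud = 126.3, S_udd = 63.16, S_ddd = 31.58
Terminal payoffs (K − S): max(-142.7, 0) = 0, max(-16.33, 0) = 0, max(46.84, 0) = 46.84, max(78.42, 0) = 78.42
Node uu (S = 194.4): continuation = 1/1.04·[0.6000·0.0000 + 0.4000·0.0000] = 0.0000; exercise value = 0.0000 ≤ continuation, so V_uu = 0.0000
Node ud (S = 97.17): continuation = 1/1.04·[0.6000·0.0000 + 0.4000·46.8362] = 18.0139; exercise value = 12.8250 ≤ continuation, so V_ud = 18.0139
Node dd (S = 48.59): continuation = 1/1.04·[0.6000·46.8362 + 0.4000·78.4181] = 57.1817; exercise value = 61.4125 > continuation, so V_dd = 61.4125 (exercise)
Node u (S = 149.5): continuation = 1/1.04·[0.6000·0.0000 + 0.4000·18.0139] = 6.9284; exercise value = 0.0000 ≤ continuation, so V_u = 6.9284
Node d (S = 74.75): continuation = 1/1.04·[0.6000·18.0139 + 0.4000·61.4125] = 34.0129; exercise value = 35.2500 > continuation, so V_d = 35.2500 (exercise)
Node 0 (S = 115): continuation = 1/1.04·[0.6000·6.9284 + 0.4000·35.2500] = 17.5549; exercise value = 0.0000 ≤ continuation, so V_0 = 17.5549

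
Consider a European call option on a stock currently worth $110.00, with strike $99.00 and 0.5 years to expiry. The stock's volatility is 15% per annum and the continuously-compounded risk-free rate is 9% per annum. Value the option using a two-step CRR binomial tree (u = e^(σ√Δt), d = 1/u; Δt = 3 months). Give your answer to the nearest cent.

$15.91

CRR parameters: u = e^(σ√Δt) = e^(0.15·√0.25) = 1.0779, d = 1/u = 0.9277
Per-period rate: rΔt = 0.09·0.25 = 0.0225, so R = e^0.0225 = 1.0228
Risk-neutral probability p = (e^0.0225 − 0.9277)/(1.0779 − 0.9277) = 0.0950/0.1501 = 0.6328
Terminal stock prices: S_uu = 127.8, S_ud = 110, S_dd = 94.68
Terminal payoffs (S − K): max(28.8, 0) = 28.8, max(11, 0) = 11, max(-4.322, 0) = 0
Node u (S = 118.6): V_u = e^(−0.0225)·[0.6328·28.8018 + 0.3672·11.0000] = 21.7699
Node d (S = 102.1): V_d = e^(−0.0225)·[0.6328·11.0000 + 0.3672·0.0000] = 6.8061
Node 0 (S = 110): V_0 = e^(−0.0225)·[0.6328·21.7699 + 0.3672·6.8061] = 15.9133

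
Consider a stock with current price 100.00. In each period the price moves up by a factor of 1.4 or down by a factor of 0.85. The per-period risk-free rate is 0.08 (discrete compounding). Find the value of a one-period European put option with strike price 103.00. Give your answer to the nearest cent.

Risk-neutral probability p = (1 + 0.08 − 0.85)/(1.4 − 0.85) = 0.2300/0.5500 = 0.4182
Terminal stock prices: S_u = 140, S_d = 85
Terminal payoffs (K − S): max(-37, 0) = 0, max(18, 0) = 18
Node 0 (S = 100): V_0 = 1/1.08·[0.4182·0.0000 + 0.5818·18.0000] = 9.6970

9.70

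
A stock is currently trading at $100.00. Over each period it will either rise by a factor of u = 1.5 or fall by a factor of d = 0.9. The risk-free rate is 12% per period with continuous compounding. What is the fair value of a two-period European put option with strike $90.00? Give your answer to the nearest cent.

$2.73

Risk-neutral probability p = (e^0.12 − 0.9)/(1.5 − 0.9) = 0.2275/0.6000 = 0.3792
Terminal stock prices: S_uu = 225, S_ud = 135, S_dd = 81
Terminal payoffs (K − S): max(-135, 0) = 0, max(-45, 0) = 0, max(9, 0) = 9
Node u (S = 150): V_u = e^(−0.12)·[0.3792·0.0000 + 0.6208·0.0000] = 0.0000
Node d (S = 90): V_d = e^(−0.12)·[0.3792·0.0000 + 0.6208·9.0000] = 4.9557
Node 0 (S = 100): V_0 = e^(−0.12)·[0.3792·0.0000 + 0.6208·4.9557] = 2.7288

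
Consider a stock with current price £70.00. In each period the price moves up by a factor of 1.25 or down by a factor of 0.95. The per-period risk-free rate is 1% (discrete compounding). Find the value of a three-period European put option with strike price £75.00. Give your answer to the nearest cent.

£7.45

Risk-neutral probability p = (1 + 0.01 − 0.95)/(1.25 − 0.95) = 0.0600/0.3000 = 0.2000
Terminal stock prices: S_uuu = 136.7, S_uud = 103.9, S_udd = 78.97, S_ddd = 60.02
Terminal payoffs (K − S): max(-61.72, 0) = 0, max(-28.91, 0) = 0, max(-3.969, 0) = 0, max(14.98, 0) = 14.98
Node uu (S = 109.4): V_uu = 1/1.01·[0.2000·0.0000 + 0.8000·0.0000] = 0.0000
Node ud (S = 83.12): V_ud = 1/1.01·[0.2000·0.0000 + 0.8000·0.0000] = 0.0000
Node dd (S = 63.17): V_dd = 1/1.01·[0.2000·0.0000 + 0.8000·14.9838] = 11.8683
Node u (S = 87.5): V_u = 1/1.01·[0.2000·0.0000 + 0.8000·0.0000] = 0.0000
Node d (S = 66.5): V_d = 1/1.01·[0.2000·0.0000 + 0.8000·11.8683] = 9.4006
Node 0 (S = 70): V_0 = 1/1.01·[0.2000·0.0000 + 0.8000·9.4006] = 7.4461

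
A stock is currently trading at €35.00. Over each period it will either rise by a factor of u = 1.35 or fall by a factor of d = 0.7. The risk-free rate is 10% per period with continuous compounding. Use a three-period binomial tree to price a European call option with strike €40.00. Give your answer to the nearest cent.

€9.79

Risk-neutral probability p = (e^0.1 − 0.7)/(1.35 − 0.7) = 0.4052/0.6500 = 0.6233
Terminal stock prices: S_uuu = 86.11, S_uud = 44.65, S_udd = 23.15, S_ddd = 12
Terminal payoffs (S − K): max(46.11, 0) = 46.11, max(4.651, 0) = 4.651, max(-16.85, 0) = 0, max(-28, 0) = 0
Node uu (S = 63.79): V_uu = e^(−0.1)·[0.6233·46.1131 + 0.3767·4.6513] = 27.5940
Node ud (S = 33.07): V_ud = e^(−0.1)·[0.6233·4.6513 + 0.3767·0.0000] = 2.6234
Node dd (S = 17.15): V_dd = e^(−0.1)·[0.6233·0.0000 + 0.3767·0.0000] = 0.0000
Node u (S = 47.25): V_u = e^(−0.1)·[0.6233·27.5940 + 0.3767·2.6234] = 16.4577
Node d (S = 24.5): V_d = e^(−0.1)·[0.6233·2.6234 + 0.3767·0.0000] = 1.4797
Node 0 (S = 35): V_0 = e^(−0.1)·[0.6233·16.4577 + 0.3767·1.4797] = 9.7868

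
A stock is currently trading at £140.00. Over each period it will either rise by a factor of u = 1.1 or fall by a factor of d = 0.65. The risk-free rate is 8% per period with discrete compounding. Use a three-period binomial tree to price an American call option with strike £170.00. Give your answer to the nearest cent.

£11.32

Risk-neutral probability p = (1 + 0.08 − 0.65)/(1.1 − 0.65) = 0.4300/0.4500 = 0.9556
Terminal stock prices: S_uuu = 186.3, S_uud = 110.1, S_udd = 65.07, S_ddd = 38.45
Terminal payoffs (S − K): max(16.34, 0) = 16.34, max(-59.89, 0) = 0, max(-104.9, 0) = 0, max(-131.6, 0) = 0
Node uu (S = 169.4): continuation = 1/1.08·[0.9556·16.3400 + 0.0444·0.0000] = 14.4572; exercise value = 0.0000 ≤ continuation, so V_uu = 14.4572
Node ud (S = 100.1): continuation = 1/1.08·[0.9556·0.0000 + 0.0444·0.0000] = 0.0000; exercise value = 0.0000 ≤ continuation, so V_ud = 0.0000
Node dd (S = 59.15): continuation = 1/1.08·[0.9556·0.0000 + 0.0444·0.0000] = 0.0000; exercise value = 0.0000 ≤ continuation, so V_dd = 0.0000
Node u (S = 154): continuation = 1/1.08·[0.9556·14.4572 + 0.0444·0.0000] = 12.7914; exercise value = 0.0000 ≤ continuation, so V_u = 12.7914
Node d (S = 91): continuation = 1/1.08·[0.9556·0.0000 + 0.0444·0.0000] = 0.0000; exercise value = 0.0000 ≤ continuation, so V_d = 0.0000
Node 0 (S = 140): continuation = 1/1.08·[0.9556·12.7914 + 0.0444·0.0000] = 11.3175; exercise value = 0.0000 ≤ continuation, so V_0 = 11.3175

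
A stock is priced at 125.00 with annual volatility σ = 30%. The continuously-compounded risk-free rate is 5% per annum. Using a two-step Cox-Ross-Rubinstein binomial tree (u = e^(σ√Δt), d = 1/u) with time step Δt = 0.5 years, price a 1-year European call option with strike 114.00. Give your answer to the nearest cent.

CRR parameters: u = e^(σ√Δt) = e^(0.3·√0.5) = 1.2363, d = 1/u = 0.8089
Per-period rate: rΔt = 0.05·0.5 = 0.025, so R = e^0.025 = 1.0253
Risk-neutral probability p = (e^0.025 − 0.8089)/(1.2363 − 0.8089) = 0.2165/0.4275 = 0.5064
Terminal stock prices: S_uu = 191.1, S_ud = 125, S_dd = 81.78
Terminal payoffs (S − K): max(77.06, 0) = 77.06, max(11, 0) = 11, max(-32.22, 0) = 0
Node u (S = 154.5): V_u = e^(−0.025)·[0.5064·77.0581 + 0.4936·11.0000] = 43.3536
Node d (S = 101.1): V_d = e^(−0.025)·[0.5064·11.0000 + 0.4936·0.0000] = 5.4327
Node 0 (S = 125): V_0 = e^(−0.025)·[0.5064·43.3536 + 0.4936·5.4327] = 24.0271

24.03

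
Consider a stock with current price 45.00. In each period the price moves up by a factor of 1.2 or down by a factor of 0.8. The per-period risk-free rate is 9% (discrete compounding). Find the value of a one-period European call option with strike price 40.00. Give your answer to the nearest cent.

Risk-neutral probability p = (1 + 0.09 − 0.8)/(1.2 − 0.8) = 0.2900/0.4000 = 0.7250
Terminal stock prices: S_u = 54, S_d = 36
Terminal payoffs (S − K): max(14, 0) = 14, max(-4, 0) = 0
Node 0 (S = 45): V_0 = 1/1.09·[0.7250·14.0000 + 0.2750·0.0000] = 9.3119

9.31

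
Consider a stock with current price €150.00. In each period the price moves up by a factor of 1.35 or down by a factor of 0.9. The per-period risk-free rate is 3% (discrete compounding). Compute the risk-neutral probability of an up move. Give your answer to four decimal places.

p = 0.2889

Risk-neutral probability p = (1 + 0.03 − 0.9)/(1.35 − 0.9) = 0.1300/0.4500 = 0.2889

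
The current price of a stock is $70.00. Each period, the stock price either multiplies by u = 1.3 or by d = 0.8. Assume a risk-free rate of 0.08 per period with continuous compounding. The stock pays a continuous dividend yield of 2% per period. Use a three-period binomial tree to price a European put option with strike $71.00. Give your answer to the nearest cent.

Per-period risk-free factor R = e^0.08 = 1.0833; dividend-adjusted growth = e^(0.08−0.02) = 1.0618.
Risk-neutral probability p = (1.0618 − 0.8)/(1.3 − 0.8) = 0.2618/0.5000 = 0.5237
Terminal stock prices: S_uuu = 153.8, S_uud = 94.64, S_udd = 58.24, S_ddd = 35.84
Terminal payoffs (K − S): max(-82.79, 0) = 0, max(-23.64, 0) = 0, max(12.76, 0) = 12.76, max(35.16, 0) = 35.16
Node uu (S = 118.3): V_uu = e^(−0.08)·[0.5237·0.0000 + 0.4763·0.0000] = 0.0000
Node ud (S = 72.8): V_ud = e^(−0.08)·[0.5237·0.0000 + 0.4763·12.7600] = 5.6106
Node dd (S = 44.8): V_dd = e^(−0.08)·[0.5237·12.7600 + 0.4763·35.1600] = 21.6284
Node u (S = 91): V_u = e^(−0.08)·[0.5237·0.0000 + 0.4763·5.6106] = 2.4670
Node d (S = 56): V_d = e^(−0.08)·[0.5237·5.6106 + 0.4763·21.6284] = 12.2223
Node 0 (S = 70): V_0 = e^(−0.08)·[0.5237·2.4670 + 0.4763·12.2223] = 6.5668

$6.57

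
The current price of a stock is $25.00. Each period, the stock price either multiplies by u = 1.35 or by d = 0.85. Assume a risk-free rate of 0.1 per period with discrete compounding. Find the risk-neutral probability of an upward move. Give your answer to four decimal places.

p = 0.5000

Risk-neutral probability p = (1 + 0.1 − 0.85)/(1.35 − 0.85) = 0.2500/0.5000 = 0.5000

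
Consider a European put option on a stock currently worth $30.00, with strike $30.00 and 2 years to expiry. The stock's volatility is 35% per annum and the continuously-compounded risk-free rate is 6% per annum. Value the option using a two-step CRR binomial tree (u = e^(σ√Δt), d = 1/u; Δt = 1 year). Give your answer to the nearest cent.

$3.35

CRR parameters: u = e^(σ√Δt) = e^(0.35·√1) = 1.4191, d = 1/u = 0.7047
Per-period rate: rΔt = 0.06·1 = 0.06, so R = e^0.06 = 1.0618
Risk-neutral probability p = (e^0.06 − 0.7047)/(1.4191 − 0.7047) = 0.3571/0.7144 = 0.4999
Terminal stock prices: S_uu = 60.41, S_ud = 30, S_dd = 14.9
Terminal payoffs (K − S): max(-30.41, 0) = 0, max(0, 0) = 0, max(15.1, 0) = 15.1
Node u (S = 42.57): V_u = e^(−0.06)·[0.4999·0.0000 + 0.5001·0.0000] = 0.0000
Node d (S = 21.14): V_d = e^(−0.06)·[0.4999·0.0000 + 0.5001·15.1024] = 7.1123
Node 0 (S = 30): V_0 = e^(−0.06)·[0.4999·0.0000 + 0.5001·7.1123] = 3.3494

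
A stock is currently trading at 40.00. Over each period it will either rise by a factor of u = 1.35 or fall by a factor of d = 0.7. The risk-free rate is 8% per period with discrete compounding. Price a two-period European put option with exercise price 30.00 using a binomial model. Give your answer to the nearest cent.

Risk-neutral probability p = (1 + 0.08 − 0.7)/(1.35 − 0.7) = 0.3800/0.6500 = 0.5846
Terminal stock prices: S_uu = 72.9, S_ud = 37.8, S_dd = 19.6
Terminal payoffs (K − S): max(-42.9, 0) = 0, max(-7.8, 0) = 0, max(10.4, 0) = 10.4
Node u (S = 54): V_u = 1/1.08·[0.5846·0.0000 + 0.4154·0.0000] = 0.0000
Node d (S = 28): V_d = 1/1.08·[0.5846·0.0000 + 0.4154·10.4000] = 4.0000
Node 0 (S = 40): V_0 = 1/1.08·[0.5846·0.0000 + 0.4154·4.0000] = 1.5385

1.54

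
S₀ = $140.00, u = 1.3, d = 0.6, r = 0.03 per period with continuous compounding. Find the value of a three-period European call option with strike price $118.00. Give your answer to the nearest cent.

$49.86

Risk-neutral probability p = (e^0.03 − 0.6)/(1.3 − 0.6) = 0.4305/0.7000 = 0.6149
Terminal stock prices: S_uuu = 307.6, S_uud = 142, S_udd = 65.52, S_ddd = 30.24
Terminal payoffs (S − K): max(189.6, 0) = 189.6, max(23.96, 0) = 23.96, max(-52.48, 0) = 0, max(-87.76, 0) = 0
Node uu (S = 236.6): V_uu = e^(−0.03)·[0.6149·189.5800 + 0.3851·23.9600] = 122.0874
Node ud (S = 109.2): V_ud = e^(−0.03)·[0.6149·23.9600 + 0.3851·0.0000] = 14.2984
Node dd (S = 50.4): V_dd = e^(−0.03)·[0.6149·0.0000 + 0.3851·0.0000] = 0.0000
Node u (S = 182): V_u = e^(−0.03)·[0.6149·122.0874 + 0.3851·14.2984] = 78.2001
Node d (S = 84): V_d = e^(−0.03)·[0.6149·14.2984 + 0.3851·0.0000] = 8.5327
Node 0 (S = 140): V_0 = e^(−0.03)·[0.6149·78.2001 + 0.3851·8.5327] = 49.8553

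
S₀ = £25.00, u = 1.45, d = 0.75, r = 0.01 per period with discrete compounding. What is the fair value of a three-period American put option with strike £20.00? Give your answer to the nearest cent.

Risk-neutral probability p = (1 + 0.01 − 0.75)/(1.45 − 0.75) = 0.2600/0.7000 = 0.3714
Terminal stock prices: S_uuu = 76.22, S_uud = 39.42, S_udd = 20.39, S_ddd = 10.55
Terminal payoffs (K − S): max(-56.22, 0) = 0, max(-19.42, 0) = 0, max(-0.3906, 0) = 0, max(9.453, 0) = 9.453
Node uu (S = 52.56): continuation = 1/1.01·[0.3714·0.0000 + 0.6286·0.0000] = 0.0000; exercise value = 0.0000 ≤ continuation, so V_uu = 0.0000
Node ud (S = 27.19): continuation = 1/1.01·[0.3714·0.0000 + 0.6286·0.0000] = 0.0000; exercise value = 0.0000 ≤ continuation, so V_ud = 0.0000
Node dd (S = 14.06): continuation = 1/1.01·[0.3714·0.0000 + 0.6286·9.4531] = 5.8831; exercise value = 5.9375 > continuation, so V_dd = 5.9375 (exercise)
Node u (S = 36.25): continuation = 1/1.01·[0.3714·0.0000 + 0.6286·0.0000] = 0.0000; exercise value = 0.0000 ≤ continuation, so V_u = 0.0000
Node d (S = 18.75): continuation = 1/1.01·[0.3714·0.0000 + 0.6286·5.9375] = 3.6952; exercise value = 1.2500 ≤ continuation, so V_d = 3.6952
Node 0 (S = 25): continuation = 1/1.01·[0.3714·0.0000 + 0.6286·3.6952] = 2.2997; exercise value = 0.0000 ≤ continuation, so V_0 = 2.2997

£2.30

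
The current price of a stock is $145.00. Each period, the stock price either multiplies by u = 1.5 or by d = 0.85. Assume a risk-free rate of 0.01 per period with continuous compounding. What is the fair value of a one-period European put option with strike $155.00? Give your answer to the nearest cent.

$23.69

Risk-neutral probability p = (e^0.01 − 0.85)/(1.5 − 0.85) = 0.1601/0.6500 = 0.2462
Terminal stock prices: S_u = 217.5, S_d = 123.2
Terminal payoffs (K − S): max(-62.5, 0) = 0, max(31.75, 0) = 31.75
Node 0 (S = 145): V_0 = e^(−0.01)·[0.2462·0.0000 + 0.7538·31.7500] = 23.6940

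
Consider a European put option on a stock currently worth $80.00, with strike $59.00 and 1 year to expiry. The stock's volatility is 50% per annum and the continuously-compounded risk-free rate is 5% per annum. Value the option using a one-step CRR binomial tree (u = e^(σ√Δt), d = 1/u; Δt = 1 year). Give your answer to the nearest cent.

$5.71

CRR parameters: u = e^(σ√Δt) = e^(0.5·√1) = 1.6487, d = 1/u = 0.6065
Per-period rate: rΔt = 0.05·1 = 0.05, so R = e^0.05 = 1.0513
Risk-neutral probability p = (e^0.05 − 0.6065)/(1.6487 − 0.6065) = 0.4447/1.0422 = 0.4267
Terminal stock prices: S_u = 131.9, S_d = 48.52
Terminal payoffs (K − S): max(-72.9, 0) = 0, max(10.48, 0) = 10.48
Node 0 (S = 80): V_0 = e^(−0.05)·[0.4267·0.0000 + 0.5733·10.4775] = 5.7135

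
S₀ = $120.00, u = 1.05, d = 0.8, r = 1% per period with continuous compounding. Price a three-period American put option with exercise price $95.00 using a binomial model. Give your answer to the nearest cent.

$1.05

Risk-neutral probability p = (e^0.01 − 0.8)/(1.05 − 0.8) = 0.2101/0.2500 = 0.8402
Terminal stock prices: S_uuu = 138.9, S_uud = 105.8, S_udd = 80.64, S_ddd = 61.44
Terminal payoffs (K − S): max(-43.92, 0) = 0, max(-10.84, 0) = 0, max(14.36, 0) = 14.36, max(33.56, 0) = 33.56
Node uu (S = 132.3): continuation = e^(−0.01)·[0.8402·0.0000 + 0.1598·0.0000] = 0.0000; exercise value = 0.0000 ≤ continuation, so V_uu = 0.0000
Node ud (S = 100.8): continuation = e^(−0.01)·[0.8402·0.0000 + 0.1598·14.3600] = 2.2719; exercise value = 0.0000 ≤ continuation, so V_ud = 2.2719
Node dd (S = 76.8): continuation = e^(−0.01)·[0.8402·14.3600 + 0.1598·33.5600] = 17.2547; exercise value = 18.2000 > continuation, so V_dd = 18.2000 (exercise)
Node u (S = 126): continuation = e^(−0.01)·[0.8402·0.0000 + 0.1598·2.2719] = 0.3594; exercise value = 0.0000 ≤ continuation, so V_u = 0.3594
Node d (S = 96): continuation = e^(−0.01)·[0.8402·2.2719 + 0.1598·18.2000] = 4.7693; exercise value = 0.0000 ≤ continuation, so V_d = 4.7693
Node 0 (S = 120): continuation = e^(−0.01)·[0.8402·0.3594 + 0.1598·4.7693] = 1.0535; exercise value = 0.0000 ≤ continuation, so V_0 = 1.0535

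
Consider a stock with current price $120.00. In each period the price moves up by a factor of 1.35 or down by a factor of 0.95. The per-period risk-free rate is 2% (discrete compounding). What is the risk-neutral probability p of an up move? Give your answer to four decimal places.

Risk-neutral probability p = (1 + 0.02 − 0.95)/(1.35 − 0.95) = 0.0700/0.4000 = 0.1750

p = 0.1750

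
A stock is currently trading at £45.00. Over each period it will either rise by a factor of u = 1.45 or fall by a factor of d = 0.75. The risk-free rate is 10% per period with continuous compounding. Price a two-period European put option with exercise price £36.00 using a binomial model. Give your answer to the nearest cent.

£2.12

Risk-neutral probability p = (e^0.1 − 0.75)/(1.45 − 0.75) = 0.3552/0.7000 = 0.5074
Terminal stock prices: S_uu = 94.61, S_ud = 48.94, S_dd = 25.31
Terminal payoffs (K − S): max(-58.61, 0) = 0, max(-12.94, 0) = 0, max(10.69, 0) = 10.69
Node u (S = 65.25): V_u = e^(−0.1)·[0.5074·0.0000 + 0.4926·0.0000] = 0.0000
Node d (S = 33.75): V_d = e^(−0.1)·[0.5074·0.0000 + 0.4926·10.6875] = 4.7638
Node 0 (S = 45): V_0 = e^(−0.1)·[0.5074·0.0000 + 0.4926·4.7638] = 2.1234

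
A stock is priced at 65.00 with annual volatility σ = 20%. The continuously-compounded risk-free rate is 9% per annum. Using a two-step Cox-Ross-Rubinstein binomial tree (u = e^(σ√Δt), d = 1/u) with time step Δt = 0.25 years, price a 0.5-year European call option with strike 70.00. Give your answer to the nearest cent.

CRR parameters: u = e^(σ√Δt) = e^(0.2·√0.25) = 1.1052, d = 1/u = 0.9048
Per-period rate: rΔt = 0.09·0.25 = 0.0225, so R = e^0.0225 = 1.0228
Risk-neutral probability p = (e^0.0225 − 0.9048)/(1.1052 − 0.9048) = 0.1179/0.2003 = 0.5886
Terminal stock prices: S_uu = 79.39, S_ud = 65, S_dd = 53.22
Terminal payoffs (S − K): max(9.391, 0) = 9.391, max(-5, 0) = 0, max(-16.78, 0) = 0
Node u (S = 71.84): V_u = e^(−0.0225)·[0.5886·9.3912 + 0.4114·0.0000] = 5.4047
Node d (S = 58.81): V_d = e^(−0.0225)·[0.5886·0.0000 + 0.4114·0.0000] = 0.0000
Node 0 (S = 65): V_0 = e^(−0.0225)·[0.5886·5.4047 + 0.4114·0.0000] = 3.1105

3.11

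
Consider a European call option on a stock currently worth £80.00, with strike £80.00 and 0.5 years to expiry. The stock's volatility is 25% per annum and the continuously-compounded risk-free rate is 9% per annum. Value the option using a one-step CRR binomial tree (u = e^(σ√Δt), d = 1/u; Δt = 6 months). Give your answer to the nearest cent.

£8.66

CRR parameters: u = e^(σ√Δt) = e^(0.25·√0.5) = 1.1934, d = 1/u = 0.8380
Per-period rate: rΔt = 0.09·0.5 = 0.045, so R = e^0.045 = 1.0460
Risk-neutral probability p = (e^0.045 − 0.8380)/(1.1934 − 0.8380) = 0.2081/0.3554 = 0.5854
Terminal stock prices: S_u = 95.47, S_d = 67.04
Terminal payoffs (S − K): max(15.47, 0) = 15.47, max(-12.96, 0) = 0
Node 0 (S = 80): V_0 = e^(−0.045)·[0.5854·15.4692 + 0.4146·0.0000] = 8.6576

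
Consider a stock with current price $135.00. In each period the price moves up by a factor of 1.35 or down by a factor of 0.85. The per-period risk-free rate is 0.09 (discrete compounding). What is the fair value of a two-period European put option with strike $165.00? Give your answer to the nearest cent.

Risk-neutral probability p = (1 + 0.09 − 0.85)/(1.35 − 0.85) = 0.2400/0.5000 = 0.4800
Terminal stock prices: S_uu = 246, S_ud = 154.9, S_dd = 97.54
Terminal payoffs (K − S): max(-81.04, 0) = 0, max(10.09, 0) = 10.09, max(67.46, 0) = 67.46
Node u (S = 182.2): V_u = 1/1.09·[0.4800·0.0000 + 0.5200·10.0875] = 4.8124
Node d (S = 114.8): V_d = 1/1.09·[0.4800·10.0875 + 0.5200·67.4625] = 36.6261
Node 0 (S = 135): V_0 = 1/1.09·[0.4800·4.8124 + 0.5200·36.6261] = 19.5922

$19.59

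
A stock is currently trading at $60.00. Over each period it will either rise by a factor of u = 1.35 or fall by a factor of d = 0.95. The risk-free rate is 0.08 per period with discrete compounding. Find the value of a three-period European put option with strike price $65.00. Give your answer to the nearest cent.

Risk-neutral probability p = (1 + 0.08 − 0.95)/(1.35 − 0.95) = 0.1300/0.4000 = 0.3250
Terminal stock prices: S_uuu = 147.6, S_uud = 103.9, S_udd = 73.1, S_ddd = 51.44
Terminal payoffs (K − S): max(-82.62, 0) = 0, max(-38.88, 0) = 0, max(-8.102, 0) = 0, max(13.56, 0) = 13.56
Node uu (S = 109.4): V_uu = 1/1.08·[0.3250·0.0000 + 0.6750·0.0000] = 0.0000
Node ud (S = 76.95): V_ud = 1/1.08·[0.3250·0.0000 + 0.6750·0.0000] = 0.0000
Node dd (S = 54.15): V_dd = 1/1.08·[0.3250·0.0000 + 0.6750·13.5575] = 8.4734
Node u (S = 81): V_u = 1/1.08·[0.3250·0.0000 + 0.6750·0.0000] = 0.0000
Node d (S = 57): V_d = 1/1.08·[0.3250·0.0000 + 0.6750·8.4734] = 5.2959
Node 0 (S = 60): V_0 = 1/1.08·[0.3250·0.0000 + 0.6750·5.2959] = 3.3099

$3.31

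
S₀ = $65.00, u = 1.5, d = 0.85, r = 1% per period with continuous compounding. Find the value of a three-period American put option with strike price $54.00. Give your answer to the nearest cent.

Risk-neutral probability p = (e^0.01 − 0.85)/(1.5 − 0.85) = 0.1601/0.6500 = 0.2462
Terminal stock prices: S_uuu = 219.4, S_uud = 124.3, S_udd = 70.44, S_ddd = 39.92
Terminal payoffs (K − S): max(-165.4, 0) = 0, max(-70.31, 0) = 0, max(-16.44, 0) = 0, max(14.08, 0) = 14.08
Node uu (S = 146.2): continuation = e^(−0.01)·[0.2462·0.0000 + 0.7538·0.0000] = 0.0000; exercise value = 0.0000 ≤ continuation, so V_uu = 0.0000
Node ud (S = 82.88): continuation = e^(−0.01)·[0.2462·0.0000 + 0.7538·0.0000] = 0.0000; exercise value = 0.0000 ≤ continuation, so V_ud = 0.0000
Node dd (S = 46.96): continuation = e^(−0.01)·[0.2462·0.0000 + 0.7538·14.0819] = 10.5089; exercise value = 7.0375 ≤ continuation, so V_dd = 10.5089
Node u (S = 97.5): continuation = e^(−0.01)·[0.2462·0.0000 + 0.7538·0.0000] = 0.0000; exercise value = 0.0000 ≤ continuation, so V_u = 0.0000
Node d (S = 55.25): continuation = e^(−0.01)·[0.2462·0.0000 + 0.7538·10.5089] = 7.8424; exercise value = 0.0000 ≤ continuation, so V_d = 7.8424
Node 0 (S = 65): continuation = e^(−0.01)·[0.2462·0.0000 + 0.7538·7.8424] = 5.8526; exercise value = 0.0000 ≤ continuation, so V_0 = 5.8526

$5.85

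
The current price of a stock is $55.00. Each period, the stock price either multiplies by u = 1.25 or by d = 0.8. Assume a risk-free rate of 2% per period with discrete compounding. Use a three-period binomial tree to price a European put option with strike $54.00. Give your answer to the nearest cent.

$6.86

Risk-neutral probability p = (1 + 0.02 − 0.8)/(1.25 − 0.8) = 0.2200/0.4500 = 0.4889
Terminal stock prices: S_uuu = 107.4, S_uud = 68.75, S_udd = 44, S_ddd = 28.16
Terminal payoffs (K − S): max(-53.42, 0) = 0, max(-14.75, 0) = 0, max(10, 0) = 10, max(25.84, 0) = 25.84
Node uu (S = 85.94): V_uu = 1/1.02·[0.4889·0.0000 + 0.5111·0.0000] = 0.0000
Node ud (S = 55): V_ud = 1/1.02·[0.4889·0.0000 + 0.5111·10.0000] = 5.0109
Node dd (S = 35.2): V_dd = 1/1.02·[0.4889·10.0000 + 0.5111·25.8400] = 17.7412
Node u (S = 68.75): V_u = 1/1.02·[0.4889·0.0000 + 0.5111·5.0109] = 2.5109
Node d (S = 44): V_d = 1/1.02·[0.4889·5.0109 + 0.5111·17.7412] = 11.2916
Node 0 (S = 55): V_0 = 1/1.02·[0.4889·2.5109 + 0.5111·11.2916] = 6.8616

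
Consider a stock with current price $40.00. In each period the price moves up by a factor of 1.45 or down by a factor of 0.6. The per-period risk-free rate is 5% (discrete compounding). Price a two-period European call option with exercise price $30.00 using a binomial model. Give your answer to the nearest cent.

Risk-neutral probability p = (1 + 0.05 − 0.6)/(1.45 − 0.6) = 0.4500/0.8500 = 0.5294
Terminal stock prices: S_uu = 84.1, S_ud = 34.8, S_dd = 14.4
Terminal payoffs (S − K): max(54.1, 0) = 54.1, max(4.8, 0) = 4.8, max(-15.6, 0) = 0
Node u (S = 58): V_u = 1/1.05·[0.5294·54.1000 + 0.4706·4.8000] = 29.4286
Node d (S = 24): V_d = 1/1.05·[0.5294·4.8000 + 0.4706·0.0000] = 2.4202
Node 0 (S = 40): V_0 = 1/1.05·[0.5294·29.4286 + 0.4706·2.4202] = 15.9226

$15.92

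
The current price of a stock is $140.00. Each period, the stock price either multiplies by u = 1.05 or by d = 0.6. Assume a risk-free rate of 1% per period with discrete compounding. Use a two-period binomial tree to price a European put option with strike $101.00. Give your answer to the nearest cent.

$2.42

Risk-neutral probability p = (1 + 0.01 − 0.6)/(1.05 − 0.6) = 0.4100/0.4500 = 0.9111
Terminal stock prices: S_uu = 154.3, S_ud = 88.2, S_dd = 50.4
Terminal payoffs (K − S): max(-53.35, 0) = 0, max(12.8, 0) = 12.8, max(50.6, 0) = 50.6
Node u (S = 147): V_u = 1/1.01·[0.9111·0.0000 + 0.0889·12.8000] = 1.1265
Node d (S = 84): V_d = 1/1.01·[0.9111·12.8000 + 0.0889·50.6000] = 16.0000
Node 0 (S = 140): V_0 = 1/1.01·[0.9111·1.1265 + 0.0889·16.0000] = 2.4244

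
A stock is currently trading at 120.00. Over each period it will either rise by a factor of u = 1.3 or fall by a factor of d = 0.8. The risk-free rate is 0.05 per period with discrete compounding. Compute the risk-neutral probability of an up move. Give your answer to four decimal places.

p = 0.5000

Risk-neutral probability p = (1 + 0.05 − 0.8)/(1.3 − 0.8) = 0.2500/0.5000 = 0.5000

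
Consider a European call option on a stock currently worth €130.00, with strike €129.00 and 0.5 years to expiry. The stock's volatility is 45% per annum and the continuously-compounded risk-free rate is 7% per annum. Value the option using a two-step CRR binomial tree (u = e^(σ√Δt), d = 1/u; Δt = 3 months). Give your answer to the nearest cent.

CRR parameters: u = e^(σ√Δt) = e^(0.45·√0.25) = 1.2523, d = 1/u = 0.7985
Per-period rate: rΔt = 0.07·0.25 = 0.0175, so R = e^0.0175 = 1.0177
Risk-neutral probability p = (e^0.0175 − 0.7985)/(1.2523 − 0.7985) = 0.2191/0.4538 = 0.4829
Terminal stock prices: S_uu = 203.9, S_ud = 130, S_dd = 82.89
Terminal payoffs (S − K): max(74.88, 0) = 74.88, max(1, 0) = 1, max(-46.11, 0) = 0
Node u (S = 162.8): V_u = e^(−0.0175)·[0.4829·74.8806 + 0.5171·1.0000] = 36.0398
Node d (S = 103.8): V_d = e^(−0.0175)·[0.4829·1.0000 + 0.5171·0.0000] = 0.4745
Node 0 (S = 130): V_0 = e^(−0.0175)·[0.4829·36.0398 + 0.5171·0.4745] = 17.3424

€17.34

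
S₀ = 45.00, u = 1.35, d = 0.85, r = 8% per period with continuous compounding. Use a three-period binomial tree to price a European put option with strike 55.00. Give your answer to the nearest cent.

6.75

Risk-neutral probability p = (e^0.08 − 0.85)/(1.35 − 0.85) = 0.2333/0.5000 = 0.4666
Terminal stock prices: S_uuu = 110.7, S_uud = 69.71, S_udd = 43.89, S_ddd = 27.64
Terminal payoffs (K − S): max(-55.72, 0) = 0, max(-14.71, 0) = 0, max(11.11, 0) = 11.11, max(27.36, 0) = 27.36
Node uu (S = 82.01): V_uu = e^(−0.08)·[0.4666·0.0000 + 0.5334·0.0000] = 0.0000
Node ud (S = 51.64): V_ud = e^(−0.08)·[0.4666·0.0000 + 0.5334·11.1081] = 5.4698
Node dd (S = 32.51): V_dd = e^(−0.08)·[0.4666·11.1081 + 0.5334·27.3644] = 18.2589
Node u (S = 60.75): V_u = e^(−0.08)·[0.4666·0.0000 + 0.5334·5.4698] = 2.6934
Node d (S = 38.25): V_d = e^(−0.08)·[0.4666·5.4698 + 0.5334·18.2589] = 11.3468
Node 0 (S = 45): V_0 = e^(−0.08)·[0.4666·2.6934 + 0.5334·11.3468] = 6.7474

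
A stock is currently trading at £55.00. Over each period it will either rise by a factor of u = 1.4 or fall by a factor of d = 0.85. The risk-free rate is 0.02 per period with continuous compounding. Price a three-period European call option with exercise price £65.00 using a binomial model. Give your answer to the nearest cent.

£7.37

Risk-neutral probability p = (e^0.02 − 0.85)/(1.4 − 0.85) = 0.1702/0.5500 = 0.3095
Terminal stock prices: S_uuu = 150.9, S_uud = 91.63, S_udd = 55.63, S_ddd = 33.78
Terminal payoffs (S − K): max(85.92, 0) = 85.92, max(26.63, 0) = 26.63, max(-9.368, 0) = 0, max(-31.22, 0) = 0
Node uu (S = 107.8): V_uu = e^(−0.02)·[0.3095·85.9200 + 0.6905·26.6300] = 44.0871
Node ud (S = 65.45): V_ud = e^(−0.02)·[0.3095·26.6300 + 0.6905·0.0000] = 8.0777
Node dd (S = 39.74): V_dd = e^(−0.02)·[0.3095·0.0000 + 0.6905·0.0000] = 0.0000
Node u (S = 77): V_u = e^(−0.02)·[0.3095·44.0871 + 0.6905·8.0777] = 18.8404
Node d (S = 46.75): V_d = e^(−0.02)·[0.3095·8.0777 + 0.6905·0.0000] = 2.4502
Node 0 (S = 55): V_0 = e^(−0.02)·[0.3095·18.8404 + 0.6905·2.4502] = 7.3733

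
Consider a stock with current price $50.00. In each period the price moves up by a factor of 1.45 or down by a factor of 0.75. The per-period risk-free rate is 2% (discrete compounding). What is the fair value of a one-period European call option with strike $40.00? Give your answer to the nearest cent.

$12.29

Risk-neutral probability p = (1 + 0.02 − 0.75)/(1.45 − 0.75) = 0.2700/0.7000 = 0.3857
Terminal stock prices: S_u = 72.5, S_d = 37.5
Terminal payoffs (S − K): max(32.5, 0) = 32.5, max(-2.5, 0) = 0
Node 0 (S = 50): V_0 = 1/1.02·[0.3857·32.5000 + 0.6143·0.0000] = 12.2899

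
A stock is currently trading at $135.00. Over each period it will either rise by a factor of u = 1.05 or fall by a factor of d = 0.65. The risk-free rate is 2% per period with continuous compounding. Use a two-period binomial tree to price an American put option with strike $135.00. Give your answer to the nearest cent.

Risk-neutral probability p = (e^0.02 − 0.65)/(1.05 − 0.65) = 0.3702/0.4000 = 0.9255
Terminal stock prices: S_uu = 148.8, S_ud = 92.14, S_dd = 57.04
Terminal payoffs (K − S): max(-13.84, 0) = 0, max(42.86, 0) = 42.86, max(77.96, 0) = 77.96
Node u (S = 141.8): continuation = e^(−0.02)·[0.9255·0.0000 + 0.0745·42.8625] = 3.1299; exercise value = 0.0000 ≤ continuation, so V_u = 3.1299
Node d (S = 87.75): continuation = e^(−0.02)·[0.9255·42.8625 + 0.0745·77.9625] = 44.5768; exercise value = 47.2500 > continuation, so V_d = 47.2500 (exercise)
Node 0 (S = 135): continuation = e^(−0.02)·[0.9255·3.1299 + 0.0745·47.2500] = 6.2896; exercise value = 0.0000 ≤ continuation, so V_0 = 6.2896

$6.29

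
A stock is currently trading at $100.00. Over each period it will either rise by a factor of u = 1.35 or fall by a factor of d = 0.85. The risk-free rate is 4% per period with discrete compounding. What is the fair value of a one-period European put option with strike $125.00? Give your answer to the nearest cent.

$23.85

Risk-neutral probability p = (1 + 0.04 − 0.85)/(1.35 − 0.85) = 0.1900/0.5000 = 0.3800
Terminal stock prices: S_u = 135, S_d = 85
Terminal payoffs (K − S): max(-10, 0) = 0, max(40, 0) = 40
Node 0 (S = 100): V_0 = 1/1.04·[0.3800·0.0000 + 0.6200·40.0000] = 23.8462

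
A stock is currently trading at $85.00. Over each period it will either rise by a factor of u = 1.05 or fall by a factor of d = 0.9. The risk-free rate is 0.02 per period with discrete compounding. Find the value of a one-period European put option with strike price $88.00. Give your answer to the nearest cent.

Risk-neutral probability p = (1 + 0.02 − 0.9)/(1.05 − 0.9) = 0.1200/0.1500 = 0.8000
Terminal stock prices: S_u = 89.25, S_d = 76.5
Terminal payoffs (K − S): max(-1.25, 0) = 0, max(11.5, 0) = 11.5
Node 0 (S = 85): V_0 = 1/1.02·[0.8000·0.0000 + 0.2000·11.5000] = 2.2549

$2.25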